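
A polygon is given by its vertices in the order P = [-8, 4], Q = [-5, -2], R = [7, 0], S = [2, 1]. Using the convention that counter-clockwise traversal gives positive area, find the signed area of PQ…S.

Σ = (36) + (14) + (7) + (16) = 73
Signed area = Σ/2 = 36.5 (positive ⇒ counter-clockwise traversal).

36.5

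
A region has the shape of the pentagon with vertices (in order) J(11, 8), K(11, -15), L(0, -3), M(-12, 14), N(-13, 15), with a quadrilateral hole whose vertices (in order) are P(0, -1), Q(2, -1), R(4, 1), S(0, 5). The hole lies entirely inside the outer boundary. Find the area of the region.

280.5

Outer boundary:
Apply Gauss's area formula: 2A = Σ (x_i·y_{i+1} − x_{i+1}·y_i), indices taken mod 5.
Cross-terms: -253, -33, -36, 2, -269  ⇒  Σ = -589
Area = |Σ|/2 = 294.5.
Hole:
Σ = (2) + (6) + (20) + (0) = 28
Area = |Σ|/2 = 14.
Net area = 294.5 − 14 = 280.5.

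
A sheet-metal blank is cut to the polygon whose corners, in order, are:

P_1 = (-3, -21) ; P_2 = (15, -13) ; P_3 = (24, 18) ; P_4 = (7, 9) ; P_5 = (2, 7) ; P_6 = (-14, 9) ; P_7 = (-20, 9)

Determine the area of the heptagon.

837

Cross-terms: 354, 582, 90, 31, 116, 54, 447  ⇒  Σ = 1674
Area = |Σ|/2 = 837.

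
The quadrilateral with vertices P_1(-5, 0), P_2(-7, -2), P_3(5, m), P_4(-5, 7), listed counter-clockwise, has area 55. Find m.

Write out the shoelace sum; only the two edges meeting at P_3 involve m:
2·Area = [((-7)·m − 5·(-2)) + (5·7 − (-5)·m)] + 45
       = -2·m + 90 = 110
⇒ m = -10.

-10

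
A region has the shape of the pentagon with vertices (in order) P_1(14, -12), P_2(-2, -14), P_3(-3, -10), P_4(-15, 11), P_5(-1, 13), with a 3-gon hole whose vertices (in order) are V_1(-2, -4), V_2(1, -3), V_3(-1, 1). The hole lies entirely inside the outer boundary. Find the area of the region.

Outer boundary:
Σ = (-220) + (-22) + (-183) + (-184) + (-170) = -779
Area = |Σ|/2 = 389.5.
Hole:
Apply the shoelace (surveyor's) formula: 2A = Σ (x_i·y_{i+1} − x_{i+1}·y_i), indices taken mod 3.
Cross-terms: 10, -2, 6  ⇒  Σ = 14
Area = |Σ|/2 = 7.
Net area = 389.5 − 7 = 382.5.

382.5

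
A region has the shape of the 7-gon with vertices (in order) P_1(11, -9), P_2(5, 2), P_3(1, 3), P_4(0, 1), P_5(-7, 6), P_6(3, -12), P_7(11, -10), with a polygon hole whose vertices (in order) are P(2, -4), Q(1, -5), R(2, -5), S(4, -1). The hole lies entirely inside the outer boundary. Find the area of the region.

132

Outer boundary:
Σ = (67) + (13) + (1) + (7) + (66) + (102) + (11) = 267
Area = |Σ|/2 = 133.5.
Hole:
Apply the surveyor's formula: 2A = Σ (x_i·y_{i+1} − x_{i+1}·y_i), indices taken mod 4.
P→Q: (2)(-5) − (1)(-4) = -6
Q→R: (1)(-5) − (2)(-5) = 5
R→S: (2)(-1) − (4)(-5) = 18
S→P: (4)(-4) − (2)(-1) = -14
Σ = 3
Area = |Σ|/2 = 1.5.
Net area = 133.5 − 1.5 = 132.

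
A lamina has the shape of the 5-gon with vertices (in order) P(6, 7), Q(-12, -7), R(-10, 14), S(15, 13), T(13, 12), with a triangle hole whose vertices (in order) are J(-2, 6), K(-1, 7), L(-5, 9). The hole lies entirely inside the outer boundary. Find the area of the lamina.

250

Outer boundary:
Apply the shoelace (surveyor's) formula: 2A = Σ (x_i·y_{i+1} − x_{i+1}·y_i), indices taken mod 5.
Σ = (42) + (-238) + (-340) + (11) + (19) = -506
Area = |Σ|/2 = 253.
Hole:
J→K: (-2)(7) − (-1)(6) = -8
K→L: (-1)(9) − (-5)(7) = 26
L→J: (-5)(6) − (-2)(9) = -12
Σ = 6
Area = |Σ|/2 = 3.
Net area = 253 − 3 = 250.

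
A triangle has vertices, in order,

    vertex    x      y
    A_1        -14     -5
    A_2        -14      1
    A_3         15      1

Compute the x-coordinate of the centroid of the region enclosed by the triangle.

Apply the surveyor's formula. First the cross-terms c_i = x_i·y_{i+1} − x_{i+1}·y_i:
  -84, -29, -61  ⇒  2A = -174, A = -87.
Then Σ (x_i + x_{i+1})·c_i = 2262, so x̄ = 2262 / (6·(-87)) = -13/3.

-13/3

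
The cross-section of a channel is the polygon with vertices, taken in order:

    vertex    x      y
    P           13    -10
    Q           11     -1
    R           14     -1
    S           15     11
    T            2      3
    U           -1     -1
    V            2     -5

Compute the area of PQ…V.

172.5

Apply Gauss's area formula: 2A = Σ (x_i·y_{i+1} − x_{i+1}·y_i), indices taken mod 7.
Σ = (97) + (3) + (169) + (23) + (1) + (7) + (45) = 345
Area = |Σ|/2 = 172.5.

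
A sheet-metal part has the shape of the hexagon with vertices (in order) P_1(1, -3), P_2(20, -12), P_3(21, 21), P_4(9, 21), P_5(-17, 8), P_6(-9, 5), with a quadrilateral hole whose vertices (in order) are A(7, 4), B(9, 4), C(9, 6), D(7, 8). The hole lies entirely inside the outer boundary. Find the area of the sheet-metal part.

Outer boundary:
Cross-terms: 48, 672, 252, 429, -13, 22  ⇒  Σ = 1410
Area = |Σ|/2 = 705.
Hole:
Apply the shoelace formula: 2A = Σ (x_i·y_{i+1} − x_{i+1}·y_i), indices taken mod 4.
Σ = (-8) + (18) + (30) + (-28) = 12
Area = |Σ|/2 = 6.
Net area = 705 − 6 = 699.

699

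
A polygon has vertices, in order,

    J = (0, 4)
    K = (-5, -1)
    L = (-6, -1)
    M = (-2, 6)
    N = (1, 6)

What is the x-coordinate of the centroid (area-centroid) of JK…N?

Apply the shoelace formula. First the cross-terms c_i = x_i·y_{i+1} − x_{i+1}·y_i:
  20, -1, -38, -18, 4  ⇒  2A = -33, A = -16.5.
Then Σ (x_i + x_{i+1})·c_i = 237, so x̄ = 237 / (6·(-16.5)) = -79/33.

-79/33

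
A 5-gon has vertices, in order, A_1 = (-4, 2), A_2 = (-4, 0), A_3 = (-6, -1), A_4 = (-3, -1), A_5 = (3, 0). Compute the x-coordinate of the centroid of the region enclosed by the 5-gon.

Apply the shoelace formula. First the cross-terms c_i = x_i·y_{i+1} − x_{i+1}·y_i:
  8, 4, 3, 3, 6  ⇒  2A = 24, A = 12.
Then Σ (x_i + x_{i+1})·c_i = -137, so x̄ = -137 / (6·12) = -137/72.

-137/72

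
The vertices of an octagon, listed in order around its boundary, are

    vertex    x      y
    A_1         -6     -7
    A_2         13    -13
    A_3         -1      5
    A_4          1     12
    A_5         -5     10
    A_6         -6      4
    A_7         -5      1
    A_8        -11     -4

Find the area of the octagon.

Apply the surveyor's formula: 2A = Σ (x_i·y_{i+1} − x_{i+1}·y_i), indices taken mod 8.
Cross-terms: 169, 52, -17, 70, 40, 14, 31, 53  ⇒  Σ = 412
Area = |Σ|/2 = 206.

206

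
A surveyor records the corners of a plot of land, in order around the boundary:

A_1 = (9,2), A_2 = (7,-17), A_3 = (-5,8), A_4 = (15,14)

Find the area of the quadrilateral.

241

A_1→A_2: (9)(-17) − (7)(2) = -167
A_2→A_3: (7)(8) − (-5)(-17) = -29
A_3→A_4: (-5)(14) − (15)(8) = -190
A_4→A_1: (15)(2) − (9)(14) = -96
Σ = -482
Area = |Σ|/2 = 241.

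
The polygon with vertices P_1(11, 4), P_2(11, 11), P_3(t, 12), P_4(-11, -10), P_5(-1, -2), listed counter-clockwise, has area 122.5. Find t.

6

Write out the shoelace sum; only the two edges meeting at P_3 involve t:
2·Area = [(11·12 − t·11) + (t·(-10) − (-11)·12)] + 107
       = -21·t + 371 = 245
⇒ t = 6.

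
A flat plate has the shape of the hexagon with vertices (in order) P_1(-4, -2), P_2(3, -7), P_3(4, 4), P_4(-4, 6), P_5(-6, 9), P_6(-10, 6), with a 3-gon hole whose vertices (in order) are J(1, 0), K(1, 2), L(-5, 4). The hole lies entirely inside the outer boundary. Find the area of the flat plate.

100

Outer boundary:
Apply Gauss's area formula: 2A = Σ (x_i·y_{i+1} − x_{i+1}·y_i), indices taken mod 6.
P_1→P_2: (-4)(-7) − (3)(-2) = 34
P_2→P_3: (3)(4) − (4)(-7) = 40
P_3→P_4: (4)(6) − (-4)(4) = 40
P_4→P_5: (-4)(9) − (-6)(6) = 0
P_5→P_6: (-6)(6) − (-10)(9) = 54
P_6→P_1: (-10)(-2) − (-4)(6) = 44
Σ = 212
Area = |Σ|/2 = 106.
Hole:
Σ = (2) + (14) + (-4) = 12
Area = |Σ|/2 = 6.
Net area = 106 − 6 = 100.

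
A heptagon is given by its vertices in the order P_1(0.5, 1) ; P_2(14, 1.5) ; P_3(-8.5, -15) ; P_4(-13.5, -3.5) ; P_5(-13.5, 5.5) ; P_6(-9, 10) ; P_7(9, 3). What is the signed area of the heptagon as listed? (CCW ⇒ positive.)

Apply Gauss's area formula: 2A = Σ (x_i·y_{i+1} − x_{i+1}·y_i), indices taken mod 7.
Σ = (-13.25) + (-197.25) + (-172.75) + (-121.5) + (-85.5) + (-117) + (7.5) = -699.75
Signed area = Σ/2 = -349.875 (negative ⇒ clockwise traversal).

-349.875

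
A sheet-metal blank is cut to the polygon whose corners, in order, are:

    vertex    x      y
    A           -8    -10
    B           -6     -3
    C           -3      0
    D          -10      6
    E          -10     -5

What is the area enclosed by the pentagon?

53.5

Apply the surveyor's formula: 2A = Σ (x_i·y_{i+1} − x_{i+1}·y_i), indices taken mod 5.
Σ = (-36) + (-9) + (-18) + (110) + (60) = 107
Area = |Σ|/2 = 53.5.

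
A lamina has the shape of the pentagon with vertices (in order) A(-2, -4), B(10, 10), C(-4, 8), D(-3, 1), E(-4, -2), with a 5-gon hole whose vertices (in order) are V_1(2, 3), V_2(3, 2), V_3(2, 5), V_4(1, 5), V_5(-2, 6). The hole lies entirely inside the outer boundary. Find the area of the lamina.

Outer boundary:
Apply the shoelace formula: 2A = Σ (x_i·y_{i+1} − x_{i+1}·y_i), indices taken mod 5.
A→B: (-2)(10) − (10)(-4) = 20
B→C: (10)(8) − (-4)(10) = 120
C→D: (-4)(1) − (-3)(8) = 20
D→E: (-3)(-2) − (-4)(1) = 10
E→A: (-4)(-4) − (-2)(-2) = 12
Σ = 182
Area = |Σ|/2 = 91.
Hole:
V_1→V_2: (2)(2) − (3)(3) = -5
V_2→V_3: (3)(5) − (2)(2) = 11
V_3→V_4: (2)(5) − (1)(5) = 5
V_4→V_5: (1)(6) − (-2)(5) = 16
V_5→V_1: (-2)(3) − (2)(6) = -18
Σ = 9
Area = |Σ|/2 = 4.5.
Net area = 91 − 4.5 = 86.5.

86.5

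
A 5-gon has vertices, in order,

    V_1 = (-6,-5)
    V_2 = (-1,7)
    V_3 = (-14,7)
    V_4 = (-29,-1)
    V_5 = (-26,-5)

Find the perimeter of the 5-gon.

68

|V_1V_2| = √((5)² + (12)²) = √169 = 13
|V_2V_3| = √((-13)² + (0)²) = √169 = 13
|V_3V_4| = √((-15)² + (-8)²) = √289 = 17
|V_4V_5| = √((3)² + (-4)²) = √25 = 5
|V_5V_1| = √((20)² + (0)²) = √400 = 20
Perimeter = 13 + 13 + 17 + 5 + 20 = 68.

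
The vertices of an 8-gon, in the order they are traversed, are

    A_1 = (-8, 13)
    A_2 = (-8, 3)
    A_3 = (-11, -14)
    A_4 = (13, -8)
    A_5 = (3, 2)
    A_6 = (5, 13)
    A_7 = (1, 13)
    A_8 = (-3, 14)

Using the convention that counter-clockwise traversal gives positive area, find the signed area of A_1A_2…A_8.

376

A_1→A_2: (-8)(3) − (-8)(13) = 80
A_2→A_3: (-8)(-14) − (-11)(3) = 145
A_3→A_4: (-11)(-8) − (13)(-14) = 270
A_4→A_5: (13)(2) − (3)(-8) = 50
A_5→A_6: (3)(13) − (5)(2) = 29
A_6→A_7: (5)(13) − (1)(13) = 52
A_7→A_8: (1)(14) − (-3)(13) = 53
A_8→A_1: (-3)(13) − (-8)(14) = 73
Σ = 752
Signed area = Σ/2 = 376 (positive ⇒ counter-clockwise traversal).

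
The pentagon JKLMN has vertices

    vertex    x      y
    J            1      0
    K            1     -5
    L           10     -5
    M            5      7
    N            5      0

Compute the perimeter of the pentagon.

|JK| = √((0)² + (-5)²) = √25 = 5
|KL| = √((9)² + (0)²) = √81 = 9
|LM| = √((-5)² + (12)²) = √169 = 13
|MN| = √((0)² + (-7)²) = √49 = 7
|NJ| = √((-4)² + (0)²) = √16 = 4
Perimeter = 5 + 9 + 13 + 7 + 4 = 38.

38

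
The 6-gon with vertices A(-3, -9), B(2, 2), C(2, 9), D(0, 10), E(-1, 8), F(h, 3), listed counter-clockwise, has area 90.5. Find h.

The doubled signed area Σ (x_i y_{i+1} − x_{i+1} y_i) is linear in h.
With h=0 it equals 62; the coefficient of h is -17 (from the two edges through F).
So -17·h + 62 = 2·90.5 = 181 ⇒ h = -7.

-7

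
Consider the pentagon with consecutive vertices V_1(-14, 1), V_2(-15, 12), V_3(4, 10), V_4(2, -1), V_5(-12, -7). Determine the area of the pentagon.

Apply the shoelace formula: 2A = Σ (x_i·y_{i+1} − x_{i+1}·y_i), indices taken mod 5.
V_1→V_2: (-14)(12) − (-15)(1) = -153
V_2→V_3: (-15)(10) − (4)(12) = -198
V_3→V_4: (4)(-1) − (2)(10) = -24
V_4→V_5: (2)(-7) − (-12)(-1) = -26
V_5→V_1: (-12)(1) − (-14)(-7) = -110
Σ = -511
Area = |Σ|/2 = 255.5.

255.5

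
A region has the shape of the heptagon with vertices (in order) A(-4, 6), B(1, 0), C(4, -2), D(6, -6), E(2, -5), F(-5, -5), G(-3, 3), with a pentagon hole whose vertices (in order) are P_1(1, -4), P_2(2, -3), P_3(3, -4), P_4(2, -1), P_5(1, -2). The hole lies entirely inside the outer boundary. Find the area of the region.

Outer boundary:
Σ = (-6) + (-2) + (-12) + (-18) + (-35) + (-30) + (-6) = -109
Area = |Σ|/2 = 54.5.
Hole:
Σ = (5) + (1) + (5) + (-3) + (-2) = 6
Area = |Σ|/2 = 3.
Net area = 54.5 − 3 = 51.5.

51.5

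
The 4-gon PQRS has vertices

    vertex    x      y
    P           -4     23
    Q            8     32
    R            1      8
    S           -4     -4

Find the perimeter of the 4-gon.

|PQ| = √((12)² + (9)²) = √225 = 15
|QR| = √((-7)² + (-24)²) = √625 = 25
|RS| = √((-5)² + (-12)²) = √169 = 13
|SP| = √((0)² + (27)²) = √729 = 27
Perimeter = 15 + 25 + 13 + 27 = 80.

80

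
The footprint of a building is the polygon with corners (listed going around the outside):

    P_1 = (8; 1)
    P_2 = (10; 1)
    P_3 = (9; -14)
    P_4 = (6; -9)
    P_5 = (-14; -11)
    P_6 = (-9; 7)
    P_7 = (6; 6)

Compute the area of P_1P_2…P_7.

P_1→P_2: (8)(1) − (10)(1) = -2
P_2→P_3: (10)(-14) − (9)(1) = -149
P_3→P_4: (9)(-9) − (6)(-14) = 3
P_4→P_5: (6)(-11) − (-14)(-9) = -192
P_5→P_6: (-14)(7) − (-9)(-11) = -197
P_6→P_7: (-9)(6) − (6)(7) = -96
P_7→P_1: (6)(1) − (8)(6) = -42
Σ = -675
Area = |Σ|/2 = 337.5.

337.5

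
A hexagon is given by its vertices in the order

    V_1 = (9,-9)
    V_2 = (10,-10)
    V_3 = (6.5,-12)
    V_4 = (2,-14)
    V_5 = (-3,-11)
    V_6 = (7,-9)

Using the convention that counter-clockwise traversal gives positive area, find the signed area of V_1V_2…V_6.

-32

Apply the shoelace formula: 2A = Σ (x_i·y_{i+1} − x_{i+1}·y_i), indices taken mod 6.
V_1→V_2: (9)(-10) − (10)(-9) = 0
V_2→V_3: (10)(-12) − (6.5)(-10) = -55
V_3→V_4: (6.5)(-14) − (2)(-12) = -67
V_4→V_5: (2)(-11) − (-3)(-14) = -64
V_5→V_6: (-3)(-9) − (7)(-11) = 104
V_6→V_1: (7)(-9) − (9)(-9) = 18
Σ = -64
Signed area = Σ/2 = -32 (negative ⇒ clockwise traversal).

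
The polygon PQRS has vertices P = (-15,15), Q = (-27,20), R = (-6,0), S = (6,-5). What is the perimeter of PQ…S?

|PQ| = √((-12)² + (5)²) = √169 = 13
|QR| = √((21)² + (-20)²) = √841 = 29
|RS| = √((12)² + (-5)²) = √169 = 13
|SP| = √((-21)² + (20)²) = √841 = 29
Perimeter = 13 + 29 + 13 + 29 = 84.

84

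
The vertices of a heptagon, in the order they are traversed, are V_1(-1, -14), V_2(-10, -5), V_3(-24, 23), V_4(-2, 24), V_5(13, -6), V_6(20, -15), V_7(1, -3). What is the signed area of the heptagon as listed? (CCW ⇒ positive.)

Apply the shoelace (surveyor's) formula: 2A = Σ (x_i·y_{i+1} − x_{i+1}·y_i), indices taken mod 7.
Cross-terms: -135, -350, -530, -300, -75, -45, -17  ⇒  Σ = -1452
Signed area = Σ/2 = -726 (negative ⇒ clockwise traversal).

-726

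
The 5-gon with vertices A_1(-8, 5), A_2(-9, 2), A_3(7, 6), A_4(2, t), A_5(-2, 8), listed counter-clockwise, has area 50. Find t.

9

The doubled signed area Σ (x_i y_{i+1} − x_{i+1} y_i) is linear in t.
With t=0 it equals 19; the coefficient of t is 9 (from the two edges through A_4).
So 9·t + 19 = 2·50 = 100 ⇒ t = 9.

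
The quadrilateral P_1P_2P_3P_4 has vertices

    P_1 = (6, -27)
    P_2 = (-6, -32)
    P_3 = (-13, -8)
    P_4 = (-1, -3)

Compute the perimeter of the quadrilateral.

76

|P_1P_2| = √((-12)² + (-5)²) = √169 = 13
|P_2P_3| = √((-7)² + (24)²) = √625 = 25
|P_3P_4| = √((12)² + (5)²) = √169 = 13
|P_4P_1| = √((7)² + (-24)²) = √625 = 25
Perimeter = 13 + 25 + 13 + 25 = 76.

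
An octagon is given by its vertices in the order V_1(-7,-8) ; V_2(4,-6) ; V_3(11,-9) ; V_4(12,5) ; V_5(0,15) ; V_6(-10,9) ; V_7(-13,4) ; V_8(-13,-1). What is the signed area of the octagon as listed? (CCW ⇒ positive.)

418

Apply the shoelace (surveyor's) formula: 2A = Σ (x_i·y_{i+1} − x_{i+1}·y_i), indices taken mod 8.
Cross-terms: 74, 30, 163, 180, 150, 77, 65, 97  ⇒  Σ = 836
Signed area = Σ/2 = 418 (positive ⇒ counter-clockwise traversal).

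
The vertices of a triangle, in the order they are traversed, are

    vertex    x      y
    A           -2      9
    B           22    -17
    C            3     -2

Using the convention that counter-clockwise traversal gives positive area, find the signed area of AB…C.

Σ = (-164) + (7) + (23) = -134
Signed area = Σ/2 = -67 (negative ⇒ clockwise traversal).

-67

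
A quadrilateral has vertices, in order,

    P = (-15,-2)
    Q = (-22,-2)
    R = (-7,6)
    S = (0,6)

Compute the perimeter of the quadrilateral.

48

|PQ| = √((-7)² + (0)²) = √49 = 7
|QR| = √((15)² + (8)²) = √289 = 17
|RS| = √((7)² + (0)²) = √49 = 7
|SP| = √((-15)² + (-8)²) = √289 = 17
Perimeter = 7 + 17 + 7 + 17 = 48.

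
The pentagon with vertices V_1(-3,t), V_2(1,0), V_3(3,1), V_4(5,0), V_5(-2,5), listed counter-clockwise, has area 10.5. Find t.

5

The doubled signed area Σ (x_i y_{i+1} − x_{i+1} y_i) is linear in t.
With t=0 it equals 36; the coefficient of t is -3 (from the two edges through V_1).
So -3·t + 36 = 2·10.5 = 21 ⇒ t = 5.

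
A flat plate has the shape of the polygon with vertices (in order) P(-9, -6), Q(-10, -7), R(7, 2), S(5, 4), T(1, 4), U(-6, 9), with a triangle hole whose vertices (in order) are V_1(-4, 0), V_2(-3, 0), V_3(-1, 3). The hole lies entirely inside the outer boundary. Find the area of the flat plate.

Outer boundary:
Cross-terms: 3, 29, 18, 16, 33, 117  ⇒  Σ = 216
Area = |Σ|/2 = 108.
Hole:
Apply the surveyor's formula: 2A = Σ (x_i·y_{i+1} − x_{i+1}·y_i), indices taken mod 3.
Cross-terms: 0, -9, 12  ⇒  Σ = 3
Area = |Σ|/2 = 1.5.
Net area = 108 − 1.5 = 106.5.

106.5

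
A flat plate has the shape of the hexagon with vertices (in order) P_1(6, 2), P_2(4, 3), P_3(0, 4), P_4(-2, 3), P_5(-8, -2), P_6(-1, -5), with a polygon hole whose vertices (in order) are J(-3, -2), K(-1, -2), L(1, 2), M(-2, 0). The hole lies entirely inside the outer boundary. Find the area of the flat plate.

Outer boundary:
Apply the surveyor's formula: 2A = Σ (x_i·y_{i+1} − x_{i+1}·y_i), indices taken mod 6.
P_1→P_2: (6)(3) − (4)(2) = 10
P_2→P_3: (4)(4) − (0)(3) = 16
P_3→P_4: (0)(3) − (-2)(4) = 8
P_4→P_5: (-2)(-2) − (-8)(3) = 28
P_5→P_6: (-8)(-5) − (-1)(-2) = 38
P_6→P_1: (-1)(2) − (6)(-5) = 28
Σ = 128
Area = |Σ|/2 = 64.
Hole:
Apply Gauss's area formula: 2A = Σ (x_i·y_{i+1} − x_{i+1}·y_i), indices taken mod 4.
Σ = (4) + (0) + (4) + (4) = 12
Area = |Σ|/2 = 6.
Net area = 64 − 6 = 58.

58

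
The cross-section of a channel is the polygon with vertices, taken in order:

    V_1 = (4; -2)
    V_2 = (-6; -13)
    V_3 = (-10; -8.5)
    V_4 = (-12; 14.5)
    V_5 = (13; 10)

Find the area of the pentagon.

Σ = (-64) + (-79) + (-247) + (-308.5) + (-66) = -764.5
Area = |Σ|/2 = 382.25.

382.25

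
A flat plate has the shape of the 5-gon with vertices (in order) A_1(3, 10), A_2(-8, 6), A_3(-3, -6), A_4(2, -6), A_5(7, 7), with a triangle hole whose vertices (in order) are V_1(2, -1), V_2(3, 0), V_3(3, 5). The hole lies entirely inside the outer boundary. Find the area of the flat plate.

Outer boundary:
Apply Gauss's area formula: 2A = Σ (x_i·y_{i+1} − x_{i+1}·y_i), indices taken mod 5.
Σ = (98) + (66) + (30) + (56) + (49) = 299
Area = |Σ|/2 = 149.5.
Hole:
Apply the surveyor's formula: 2A = Σ (x_i·y_{i+1} − x_{i+1}·y_i), indices taken mod 3.
V_1→V_2: (2)(0) − (3)(-1) = 3
V_2→V_3: (3)(5) − (3)(0) = 15
V_3→V_1: (3)(-1) − (2)(5) = -13
Σ = 5
Area = |Σ|/2 = 2.5.
Net area = 149.5 − 2.5 = 147.

147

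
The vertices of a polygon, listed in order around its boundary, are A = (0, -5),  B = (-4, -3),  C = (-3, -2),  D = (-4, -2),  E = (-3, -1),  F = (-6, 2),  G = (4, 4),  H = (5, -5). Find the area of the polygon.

67

A→B: (0)(-3) − (-4)(-5) = -20
B→C: (-4)(-2) − (-3)(-3) = -1
C→D: (-3)(-2) − (-4)(-2) = -2
D→E: (-4)(-1) − (-3)(-2) = -2
E→F: (-3)(2) − (-6)(-1) = -12
F→G: (-6)(4) − (4)(2) = -32
G→H: (4)(-5) − (5)(4) = -40
H→A: (5)(-5) − (0)(-5) = -25
Σ = -134
Area = |Σ|/2 = 67.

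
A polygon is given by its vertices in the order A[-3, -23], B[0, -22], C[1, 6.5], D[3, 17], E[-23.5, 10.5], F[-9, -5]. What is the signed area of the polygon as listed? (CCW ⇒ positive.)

460.25

Apply the shoelace formula: 2A = Σ (x_i·y_{i+1} − x_{i+1}·y_i), indices taken mod 6.
A→B: (-3)(-22) − (0)(-23) = 66
B→C: (0)(6.5) − (1)(-22) = 22
C→D: (1)(17) − (3)(6.5) = -2.5
D→E: (3)(10.5) − (-23.5)(17) = 431
E→F: (-23.5)(-5) − (-9)(10.5) = 212
F→A: (-9)(-23) − (-3)(-5) = 192
Σ = 920.5
Signed area = Σ/2 = 460.25 (positive ⇒ counter-clockwise traversal).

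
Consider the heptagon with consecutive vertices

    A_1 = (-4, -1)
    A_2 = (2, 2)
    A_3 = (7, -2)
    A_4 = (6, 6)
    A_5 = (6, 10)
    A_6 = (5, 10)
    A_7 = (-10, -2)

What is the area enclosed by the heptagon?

Apply the shoelace (surveyor's) formula: 2A = Σ (x_i·y_{i+1} − x_{i+1}·y_i), indices taken mod 7.
Σ = (-6) + (-18) + (54) + (24) + (10) + (90) + (2) = 156
Area = |Σ|/2 = 78.

78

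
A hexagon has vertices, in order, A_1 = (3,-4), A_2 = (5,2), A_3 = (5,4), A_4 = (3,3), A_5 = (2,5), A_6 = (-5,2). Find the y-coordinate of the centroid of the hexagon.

Apply the surveyor's formula. First the cross-terms c_i = x_i·y_{i+1} − x_{i+1}·y_i:
  26, 10, 3, 9, 29, 14  ⇒  2A = 91, A = 45.5.
Then Σ (y_i + y_{i+1})·c_i = 276, so ȳ = 276 / (6·45.5) = 92/91.

92/91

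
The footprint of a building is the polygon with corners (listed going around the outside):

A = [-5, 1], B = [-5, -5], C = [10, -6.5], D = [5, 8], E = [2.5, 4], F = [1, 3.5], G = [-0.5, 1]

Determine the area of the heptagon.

Apply the shoelace formula: 2A = Σ (x_i·y_{i+1} − x_{i+1}·y_i), indices taken mod 7.
Σ = (30) + (82.5) + (112.5) + (0) + (4.75) + (2.75) + (4.5) = 237
Area = |Σ|/2 = 118.5.

118.5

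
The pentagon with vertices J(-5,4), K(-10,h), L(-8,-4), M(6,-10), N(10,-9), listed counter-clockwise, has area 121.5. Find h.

6

The doubled signed area Σ (x_i y_{i+1} − x_{i+1} y_i) is linear in h.
With h=0 it equals 225; the coefficient of h is 3 (from the two edges through K).
So 3·h + 225 = 2·121.5 = 243 ⇒ h = 6.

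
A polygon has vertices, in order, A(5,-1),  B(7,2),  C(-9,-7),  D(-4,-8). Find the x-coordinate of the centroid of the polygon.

Apply the surveyor's formula. First the cross-terms c_i = x_i·y_{i+1} − x_{i+1}·y_i:
  17, -31, 44, 44  ⇒  2A = 74, A = 37.
Then Σ (x_i + x_{i+1})·c_i = -262, so x̄ = -262 / (6·37) = -131/111.

-131/111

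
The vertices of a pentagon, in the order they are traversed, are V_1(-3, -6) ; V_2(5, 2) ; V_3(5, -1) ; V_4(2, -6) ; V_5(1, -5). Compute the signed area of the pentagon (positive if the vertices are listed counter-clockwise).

Σ = (24) + (-15) + (-28) + (-4) + (-21) = -44
Signed area = Σ/2 = -22 (negative ⇒ clockwise traversal).

-22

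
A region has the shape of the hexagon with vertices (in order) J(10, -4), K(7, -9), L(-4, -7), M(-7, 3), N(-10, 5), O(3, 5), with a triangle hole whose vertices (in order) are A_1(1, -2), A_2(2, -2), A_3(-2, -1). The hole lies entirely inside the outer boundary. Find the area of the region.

169.5

Outer boundary:
Apply the shoelace formula: 2A = Σ (x_i·y_{i+1} − x_{i+1}·y_i), indices taken mod 6.
Σ = (-62) + (-85) + (-61) + (-5) + (-65) + (-62) = -340
Area = |Σ|/2 = 170.
Hole:
Apply the shoelace (surveyor's) formula: 2A = Σ (x_i·y_{i+1} − x_{i+1}·y_i), indices taken mod 3.
Σ = (2) + (-6) + (5) = 1
Area = |Σ|/2 = 0.5.
Net area = 170 − 0.5 = 169.5.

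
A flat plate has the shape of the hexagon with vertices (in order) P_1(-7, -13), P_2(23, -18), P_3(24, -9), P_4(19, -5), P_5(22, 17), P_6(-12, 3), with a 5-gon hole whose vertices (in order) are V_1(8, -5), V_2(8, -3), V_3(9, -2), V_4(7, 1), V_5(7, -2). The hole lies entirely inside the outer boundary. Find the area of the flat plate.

Outer boundary:
Apply the shoelace (surveyor's) formula: 2A = Σ (x_i·y_{i+1} − x_{i+1}·y_i), indices taken mod 6.
P_1→P_2: (-7)(-18) − (23)(-13) = 425
P_2→P_3: (23)(-9) − (24)(-18) = 225
P_3→P_4: (24)(-5) − (19)(-9) = 51
P_4→P_5: (19)(17) − (22)(-5) = 433
P_5→P_6: (22)(3) − (-12)(17) = 270
P_6→P_1: (-12)(-13) − (-7)(3) = 177
Σ = 1581
Area = |Σ|/2 = 790.5.
Hole:
Apply the shoelace formula: 2A = Σ (x_i·y_{i+1} − x_{i+1}·y_i), indices taken mod 5.
Σ = (16) + (11) + (23) + (-21) + (-19) = 10
Area = |Σ|/2 = 5.
Net area = 790.5 − 5 = 785.5.

785.5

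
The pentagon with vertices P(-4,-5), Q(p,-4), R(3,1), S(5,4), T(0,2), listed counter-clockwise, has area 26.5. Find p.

0

The doubled signed area Σ (x_i y_{i+1} − x_{i+1} y_i) is linear in p.
With p=0 it equals 53; the coefficient of p is 6 (from the two edges through Q).
So 6·p + 53 = 2·26.5 = 53 ⇒ p = 0.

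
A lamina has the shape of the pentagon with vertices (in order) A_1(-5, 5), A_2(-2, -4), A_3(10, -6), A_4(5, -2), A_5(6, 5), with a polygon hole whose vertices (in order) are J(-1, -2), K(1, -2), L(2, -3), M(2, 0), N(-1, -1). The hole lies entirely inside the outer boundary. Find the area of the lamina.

Outer boundary:
Apply the shoelace formula: 2A = Σ (x_i·y_{i+1} − x_{i+1}·y_i), indices taken mod 5.
Σ = (30) + (52) + (10) + (37) + (55) = 184
Area = |Σ|/2 = 92.
Hole:
Σ = (4) + (1) + (6) + (-2) + (1) = 10
Area = |Σ|/2 = 5.
Net area = 92 − 5 = 87.

87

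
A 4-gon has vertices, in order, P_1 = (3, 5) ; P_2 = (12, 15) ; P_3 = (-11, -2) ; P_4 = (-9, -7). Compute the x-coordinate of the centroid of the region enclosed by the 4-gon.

Apply the shoelace formula. First the cross-terms c_i = x_i·y_{i+1} − x_{i+1}·y_i:
  -15, 141, 59, -24  ⇒  2A = 161, A = 80.5.
Then Σ (x_i + x_{i+1})·c_i = -1120, so x̄ = -1120 / (6·80.5) = -160/69.

-160/69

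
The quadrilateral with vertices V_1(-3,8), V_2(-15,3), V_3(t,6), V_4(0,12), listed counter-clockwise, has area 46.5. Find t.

Write out the shoelace sum; only the two edges meeting at V_3 involve t:
2·Area = [((-15)·6 − t·3) + (t·12 − 0·6)] + 147
       = 9·t + 57 = 93
⇒ t = 4.

4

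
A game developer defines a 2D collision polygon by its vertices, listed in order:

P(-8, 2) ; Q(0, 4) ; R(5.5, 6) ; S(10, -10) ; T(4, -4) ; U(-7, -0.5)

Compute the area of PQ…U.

108.5

Apply Gauss's area formula: 2A = Σ (x_i·y_{i+1} − x_{i+1}·y_i), indices taken mod 6.
Cross-terms: -32, -22, -115, 0, -30, -18  ⇒  Σ = -217
Area = |Σ|/2 = 108.5.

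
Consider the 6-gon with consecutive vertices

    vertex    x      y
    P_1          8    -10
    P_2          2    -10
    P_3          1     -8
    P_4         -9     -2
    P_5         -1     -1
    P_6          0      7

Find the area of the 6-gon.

98

Σ = (-60) + (-6) + (-74) + (7) + (-7) + (-56) = -196
Area = |Σ|/2 = 98.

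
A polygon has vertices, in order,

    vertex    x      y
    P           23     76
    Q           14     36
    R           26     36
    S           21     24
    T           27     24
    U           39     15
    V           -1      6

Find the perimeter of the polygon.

202

|PQ| = √((-9)² + (-40)²) = √1681 = 41
|QR| = √((12)² + (0)²) = √144 = 12
|RS| = √((-5)² + (-12)²) = √169 = 13
|ST| = √((6)² + (0)²) = √36 = 6
|TU| = √((12)² + (-9)²) = √225 = 15
|UV| = √((-40)² + (-9)²) = √1681 = 41
|VP| = √((24)² + (70)²) = √5476 = 74
Perimeter = 41 + 12 + 13 + 6 + 15 + 41 + 74 = 202.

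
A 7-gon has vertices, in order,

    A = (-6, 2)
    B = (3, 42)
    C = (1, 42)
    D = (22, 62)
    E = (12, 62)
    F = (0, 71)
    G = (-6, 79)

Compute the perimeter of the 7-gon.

|AB| = √((9)² + (40)²) = √1681 = 41
|BC| = √((-2)² + (0)²) = √4 = 2
|CD| = √((21)² + (20)²) = √841 = 29
|DE| = √((-10)² + (0)²) = √100 = 10
|EF| = √((-12)² + (9)²) = √225 = 15
|FG| = √((-6)² + (8)²) = √100 = 10
|GA| = √((0)² + (-77)²) = √5929 = 77
Perimeter = 41 + 2 + 29 + 10 + 15 + 10 + 77 = 184.

184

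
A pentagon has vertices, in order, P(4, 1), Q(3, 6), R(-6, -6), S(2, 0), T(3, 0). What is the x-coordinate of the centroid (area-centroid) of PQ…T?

11/27

Apply the surveyor's formula. First the cross-terms c_i = x_i·y_{i+1} − x_{i+1}·y_i:
  21, 18, 12, 0, 3  ⇒  2A = 54, A = 27.
Then Σ (x_i + x_{i+1})·c_i = 66, so x̄ = 66 / (6·27) = 11/27.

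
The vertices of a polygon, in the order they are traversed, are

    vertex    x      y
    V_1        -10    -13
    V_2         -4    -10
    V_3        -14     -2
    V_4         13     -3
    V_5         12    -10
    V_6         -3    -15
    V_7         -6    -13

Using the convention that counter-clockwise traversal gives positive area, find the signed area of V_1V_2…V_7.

-211.5

Apply the surveyor's formula: 2A = Σ (x_i·y_{i+1} − x_{i+1}·y_i), indices taken mod 7.
Σ = (48) + (-132) + (68) + (-94) + (-210) + (-51) + (-52) = -423
Signed area = Σ/2 = -211.5 (negative ⇒ clockwise traversal).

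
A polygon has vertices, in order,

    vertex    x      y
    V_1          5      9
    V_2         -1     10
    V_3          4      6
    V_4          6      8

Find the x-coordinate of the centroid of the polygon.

212/69

Apply the shoelace (surveyor's) formula. First the cross-terms c_i = x_i·y_{i+1} − x_{i+1}·y_i:
  59, -46, -4, 14  ⇒  2A = 23, A = 11.5.
Then Σ (x_i + x_{i+1})·c_i = 212, so x̄ = 212 / (6·11.5) = 212/69.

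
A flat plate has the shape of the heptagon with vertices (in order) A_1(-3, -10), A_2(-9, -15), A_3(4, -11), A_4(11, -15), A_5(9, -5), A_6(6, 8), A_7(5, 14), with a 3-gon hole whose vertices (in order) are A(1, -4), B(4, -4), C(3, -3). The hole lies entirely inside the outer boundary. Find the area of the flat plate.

Outer boundary:
Apply the surveyor's formula: 2A = Σ (x_i·y_{i+1} − x_{i+1}·y_i), indices taken mod 7.
A_1→A_2: (-3)(-15) − (-9)(-10) = -45
A_2→A_3: (-9)(-11) − (4)(-15) = 159
A_3→A_4: (4)(-15) − (11)(-11) = 61
A_4→A_5: (11)(-5) − (9)(-15) = 80
A_5→A_6: (9)(8) − (6)(-5) = 102
A_6→A_7: (6)(14) − (5)(8) = 44
A_7→A_1: (5)(-10) − (-3)(14) = -8
Σ = 393
Area = |Σ|/2 = 196.5.
Hole:
Cross-terms: 12, 0, -9  ⇒  Σ = 3
Area = |Σ|/2 = 1.5.
Net area = 196.5 − 1.5 = 195.

195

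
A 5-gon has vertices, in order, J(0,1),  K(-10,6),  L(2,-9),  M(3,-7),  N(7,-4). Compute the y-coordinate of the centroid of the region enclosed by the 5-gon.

-160/87

Apply the shoelace formula. First the cross-terms c_i = x_i·y_{i+1} − x_{i+1}·y_i:
  10, 78, 13, 37, 7  ⇒  2A = 145, A = 72.5.
Then Σ (y_i + y_{i+1})·c_i = -800, so ȳ = -800 / (6·72.5) = -160/87.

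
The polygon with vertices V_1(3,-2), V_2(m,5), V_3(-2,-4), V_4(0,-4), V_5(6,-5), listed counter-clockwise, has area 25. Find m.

5

The doubled signed area Σ (x_i y_{i+1} − x_{i+1} y_i) is linear in m.
With m=0 it equals 60; the coefficient of m is -2 (from the two edges through V_2).
So -2·m + 60 = 2·25 = 50 ⇒ m = 5.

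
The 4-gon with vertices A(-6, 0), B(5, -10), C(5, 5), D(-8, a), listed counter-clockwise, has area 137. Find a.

9

Write out the shoelace sum; only the two edges meeting at D involve a:
2·Area = [(5·a − (-8)·5) + ((-8)·0 − (-6)·a)] + 135
       = 11·a + 175 = 274
⇒ a = 9.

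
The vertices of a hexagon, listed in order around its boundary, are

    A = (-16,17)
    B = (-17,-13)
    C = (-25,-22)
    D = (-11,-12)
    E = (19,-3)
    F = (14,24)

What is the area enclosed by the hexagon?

992.5

Σ = (497) + (49) + (58) + (261) + (498) + (622) = 1985
Area = |Σ|/2 = 992.5.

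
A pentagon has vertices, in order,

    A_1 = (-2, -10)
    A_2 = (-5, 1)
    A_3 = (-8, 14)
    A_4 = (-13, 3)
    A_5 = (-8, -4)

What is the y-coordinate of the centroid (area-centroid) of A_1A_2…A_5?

95/48

Apply the surveyor's formula. First the cross-terms c_i = x_i·y_{i+1} − x_{i+1}·y_i:
  -52, -62, 158, 76, 72  ⇒  2A = 192, A = 96.
Then Σ (y_i + y_{i+1})·c_i = 1140, so ȳ = 1140 / (6·96) = 95/48.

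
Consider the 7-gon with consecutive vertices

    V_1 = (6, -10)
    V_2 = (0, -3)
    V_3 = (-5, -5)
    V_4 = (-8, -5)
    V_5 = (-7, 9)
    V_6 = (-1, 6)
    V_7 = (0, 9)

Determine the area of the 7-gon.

Apply Gauss's area formula: 2A = Σ (x_i·y_{i+1} − x_{i+1}·y_i), indices taken mod 7.
Cross-terms: -18, -15, -15, -107, -33, -9, -54  ⇒  Σ = -251
Area = |Σ|/2 = 125.5.

125.5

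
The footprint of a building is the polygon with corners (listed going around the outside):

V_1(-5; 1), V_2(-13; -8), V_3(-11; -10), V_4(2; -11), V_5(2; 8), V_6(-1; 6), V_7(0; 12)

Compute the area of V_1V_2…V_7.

171

Cross-terms: 53, 42, 141, 38, 20, -12, 60  ⇒  Σ = 342
Area = |Σ|/2 = 171.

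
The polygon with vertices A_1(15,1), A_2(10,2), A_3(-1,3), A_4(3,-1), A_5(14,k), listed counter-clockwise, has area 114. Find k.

-13

Write out the shoelace sum; only the two edges meeting at A_5 involve k:
2·Area = [(3·k − 14·(-1)) + (14·1 − 15·k)] + 44
       = -12·k + 72 = 228
⇒ k = -13.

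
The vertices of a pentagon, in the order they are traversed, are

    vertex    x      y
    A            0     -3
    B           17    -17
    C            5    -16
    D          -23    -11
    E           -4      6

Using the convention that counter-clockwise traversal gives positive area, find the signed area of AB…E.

Apply Gauss's area formula: 2A = Σ (x_i·y_{i+1} − x_{i+1}·y_i), indices taken mod 5.
Cross-terms: 51, -187, -423, -182, 12  ⇒  Σ = -729
Signed area = Σ/2 = -364.5 (negative ⇒ clockwise traversal).

-364.5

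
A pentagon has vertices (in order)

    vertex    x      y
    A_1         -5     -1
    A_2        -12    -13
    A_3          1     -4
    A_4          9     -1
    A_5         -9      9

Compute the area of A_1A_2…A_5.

Apply the shoelace formula: 2A = Σ (x_i·y_{i+1} − x_{i+1}·y_i), indices taken mod 5.
Cross-terms: 53, 61, 35, 72, 54  ⇒  Σ = 275
Area = |Σ|/2 = 137.5.

137.5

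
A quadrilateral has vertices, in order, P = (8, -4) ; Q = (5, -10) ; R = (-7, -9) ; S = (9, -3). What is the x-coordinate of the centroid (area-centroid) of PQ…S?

110/51

Apply the shoelace formula. First the cross-terms c_i = x_i·y_{i+1} − x_{i+1}·y_i:
  -60, -115, 102, -12  ⇒  2A = -85, A = -42.5.
Then Σ (x_i + x_{i+1})·c_i = -550, so x̄ = -550 / (6·(-42.5)) = 110/51.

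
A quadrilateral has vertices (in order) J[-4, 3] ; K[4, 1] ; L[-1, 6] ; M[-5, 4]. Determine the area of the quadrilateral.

Apply the shoelace formula: 2A = Σ (x_i·y_{i+1} − x_{i+1}·y_i), indices taken mod 4.
Σ = (-16) + (25) + (26) + (1) = 36
Area = |Σ|/2 = 18.

18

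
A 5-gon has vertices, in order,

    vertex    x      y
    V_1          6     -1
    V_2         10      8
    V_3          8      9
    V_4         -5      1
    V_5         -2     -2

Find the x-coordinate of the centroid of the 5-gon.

509/163

Apply Gauss's area formula. First the cross-terms c_i = x_i·y_{i+1} − x_{i+1}·y_i:
  58, 26, 53, 12, 14  ⇒  2A = 163, A = 81.5.
Then Σ (x_i + x_{i+1})·c_i = 1527, so x̄ = 1527 / (6·81.5) = 509/163.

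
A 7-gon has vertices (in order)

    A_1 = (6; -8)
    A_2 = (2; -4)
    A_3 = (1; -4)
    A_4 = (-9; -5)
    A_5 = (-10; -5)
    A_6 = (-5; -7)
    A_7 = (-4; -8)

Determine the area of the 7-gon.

Σ = (-8) + (-4) + (-41) + (-5) + (45) + (12) + (80) = 79
Area = |Σ|/2 = 39.5.

39.5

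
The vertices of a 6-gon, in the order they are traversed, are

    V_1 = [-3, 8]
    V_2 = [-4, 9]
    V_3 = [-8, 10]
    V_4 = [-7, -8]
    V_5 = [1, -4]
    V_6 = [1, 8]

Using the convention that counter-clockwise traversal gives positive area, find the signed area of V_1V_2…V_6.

125.5

Apply the surveyor's formula: 2A = Σ (x_i·y_{i+1} − x_{i+1}·y_i), indices taken mod 6.
V_1→V_2: (-3)(9) − (-4)(8) = 5
V_2→V_3: (-4)(10) − (-8)(9) = 32
V_3→V_4: (-8)(-8) − (-7)(10) = 134
V_4→V_5: (-7)(-4) − (1)(-8) = 36
V_5→V_6: (1)(8) − (1)(-4) = 12
V_6→V_1: (1)(8) − (-3)(8) = 32
Σ = 251
Signed area = Σ/2 = 125.5 (positive ⇒ counter-clockwise traversal).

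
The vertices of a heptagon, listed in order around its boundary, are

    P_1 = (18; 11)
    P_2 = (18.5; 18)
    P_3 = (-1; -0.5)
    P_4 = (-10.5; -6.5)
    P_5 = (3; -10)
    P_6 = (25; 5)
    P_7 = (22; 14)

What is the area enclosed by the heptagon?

Apply Gauss's area formula: 2A = Σ (x_i·y_{i+1} − x_{i+1}·y_i), indices taken mod 7.
P_1→P_2: (18)(18) − (18.5)(11) = 120.5
P_2→P_3: (18.5)(-0.5) − (-1)(18) = 8.75
P_3→P_4: (-1)(-6.5) − (-10.5)(-0.5) = 1.25
P_4→P_5: (-10.5)(-10) − (3)(-6.5) = 124.5
P_5→P_6: (3)(5) − (25)(-10) = 265
P_6→P_7: (25)(14) − (22)(5) = 240
P_7→P_1: (22)(11) − (18)(14) = -10
Σ = 750
Area = |Σ|/2 = 375.

375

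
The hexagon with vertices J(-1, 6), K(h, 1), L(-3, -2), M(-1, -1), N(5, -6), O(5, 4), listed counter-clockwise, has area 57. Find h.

-2

The doubled signed area Σ (x_i y_{i+1} − x_{i+1} y_i) is linear in h.
With h=0 it equals 98; the coefficient of h is -8 (from the two edges through K).
So -8·h + 98 = 2·57 = 114 ⇒ h = -2.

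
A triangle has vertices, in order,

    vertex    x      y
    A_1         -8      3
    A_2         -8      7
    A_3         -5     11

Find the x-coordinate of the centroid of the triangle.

Apply Gauss's area formula. First the cross-terms c_i = x_i·y_{i+1} − x_{i+1}·y_i:
  -32, -53, 73  ⇒  2A = -12, A = -6.
Then Σ (x_i + x_{i+1})·c_i = 252, so x̄ = 252 / (6·(-6)) = -7.

-7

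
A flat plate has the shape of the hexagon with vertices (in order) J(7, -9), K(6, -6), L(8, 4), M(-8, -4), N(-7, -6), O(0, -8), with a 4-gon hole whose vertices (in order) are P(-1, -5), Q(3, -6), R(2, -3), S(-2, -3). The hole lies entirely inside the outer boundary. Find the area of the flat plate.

Outer boundary:
Cross-terms: 12, 72, 0, 20, 56, 56  ⇒  Σ = 216
Area = |Σ|/2 = 108.
Hole:
Apply Gauss's area formula: 2A = Σ (x_i·y_{i+1} − x_{i+1}·y_i), indices taken mod 4.
P→Q: (-1)(-6) − (3)(-5) = 21
Q→R: (3)(-3) − (2)(-6) = 3
R→S: (2)(-3) − (-2)(-3) = -12
S→P: (-2)(-5) − (-1)(-3) = 7
Σ = 19
Area = |Σ|/2 = 9.5.
Net area = 108 − 9.5 = 98.5.

98.5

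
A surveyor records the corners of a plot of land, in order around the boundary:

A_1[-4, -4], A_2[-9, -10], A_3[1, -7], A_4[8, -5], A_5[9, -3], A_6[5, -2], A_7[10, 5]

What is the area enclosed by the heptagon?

Σ = (4) + (73) + (51) + (21) + (-3) + (45) + (-20) = 171
Area = |Σ|/2 = 85.5.

85.5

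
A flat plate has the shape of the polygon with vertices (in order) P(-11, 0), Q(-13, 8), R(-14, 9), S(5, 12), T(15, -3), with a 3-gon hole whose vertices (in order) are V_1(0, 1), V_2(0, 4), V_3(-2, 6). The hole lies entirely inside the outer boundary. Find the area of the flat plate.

264

Outer boundary:
Σ = (-88) + (-5) + (-213) + (-195) + (-33) = -534
Area = |Σ|/2 = 267.
Hole:
Apply the shoelace (surveyor's) formula: 2A = Σ (x_i·y_{i+1} − x_{i+1}·y_i), indices taken mod 3.
V_1→V_2: (0)(4) − (0)(1) = 0
V_2→V_3: (0)(6) − (-2)(4) = 8
V_3→V_1: (-2)(1) − (0)(6) = -2
Σ = 6
Area = |Σ|/2 = 3.
Net area = 267 − 3 = 264.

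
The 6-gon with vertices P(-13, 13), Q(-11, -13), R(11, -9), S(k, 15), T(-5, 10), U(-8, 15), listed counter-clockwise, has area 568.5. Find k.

13

The doubled signed area Σ (x_i y_{i+1} − x_{i+1} y_i) is linear in k.
With k=0 it equals 890; the coefficient of k is 19 (from the two edges through S).
So 19·k + 890 = 2·568.5 = 1137 ⇒ k = 13.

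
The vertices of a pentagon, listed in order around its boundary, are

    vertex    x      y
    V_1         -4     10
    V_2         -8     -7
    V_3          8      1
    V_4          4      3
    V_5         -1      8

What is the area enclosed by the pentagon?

116.5

Σ = (108) + (48) + (20) + (35) + (22) = 233
Area = |Σ|/2 = 116.5.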